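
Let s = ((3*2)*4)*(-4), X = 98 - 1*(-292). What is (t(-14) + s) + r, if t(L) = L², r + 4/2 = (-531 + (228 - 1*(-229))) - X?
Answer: -366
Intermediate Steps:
X = 390 (X = 98 + 292 = 390)
r = -466 (r = -2 + ((-531 + (228 - 1*(-229))) - 1*390) = -2 + ((-531 + (228 + 229)) - 390) = -2 + ((-531 + 457) - 390) = -2 + (-74 - 390) = -2 - 464 = -466)
s = -96 (s = (6*4)*(-4) = 24*(-4) = -96)
(t(-14) + s) + r = ((-14)² - 96) - 466 = (196 - 96) - 466 = 100 - 466 = -366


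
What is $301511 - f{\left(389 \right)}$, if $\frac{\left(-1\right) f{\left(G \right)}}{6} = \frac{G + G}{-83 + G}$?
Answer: $\frac{15377839}{51} \approx 3.0153 \cdot 10^{5}$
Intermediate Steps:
$f{\left(G \right)} = - \frac{12 G}{-83 + G}$ ($f{\left(G \right)} = - 6 \frac{G + G}{-83 + G} = - 6 \frac{2 G}{-83 + G} = - \frac{12 G}{-83 + G}$)
$301511 - f{\left(389 \right)} = 301511 - \left(-12\right) 389 \frac{1}{-83 + 389} = 301511 - \left(-12\right) 389 \cdot \frac{1}{306} = 301511 - - \frac{778}{51} = 301511 + \frac{778}{51} = \frac{15377839}{51}$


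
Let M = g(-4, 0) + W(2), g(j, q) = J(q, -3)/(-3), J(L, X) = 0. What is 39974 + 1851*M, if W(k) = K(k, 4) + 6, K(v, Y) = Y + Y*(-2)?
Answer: 43676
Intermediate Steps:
K(v, Y) = -Y (K(v, Y) = Y - 2*Y = -Y)
W(k) = 2 (W(k) = -1*4 + 6 = -4 + 6 = 2)
g(j, q) = 0 (g(j, q) = 0/(-3) = 0*(-⅓) = 0)
M = 2 (M = 0 + 2 = 2)
39974 + 1851*M = 39974 + 1851*2 = 39974 + 3702 = 43676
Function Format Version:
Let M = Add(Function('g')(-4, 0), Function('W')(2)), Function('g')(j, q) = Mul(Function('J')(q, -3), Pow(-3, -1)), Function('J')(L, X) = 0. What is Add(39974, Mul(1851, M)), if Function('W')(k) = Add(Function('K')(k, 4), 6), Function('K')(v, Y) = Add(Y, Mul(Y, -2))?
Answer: 43676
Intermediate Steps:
Function('K')(v, Y) = Mul(-1, Y) (Function('K')(v, Y) = Add(Y, Mul(-2, Y)) = Mul(-1, Y))
Function('W')(k) = 2 (Function('W')(k) = Add(Mul(-1, 4), 6) = Add(-4, 6) = 2)
Function('g')(j, q) = 0 (Function('g')(j, q) = Mul(0, Pow(-3, -1)) = Mul(0, Rational(-1, 3)) = 0)
M = 2 (M = Add(0, 2) = 2)
Add(39974, Mul(1851, M)) = Add(39974, Mul(1851, 2)) = Add(39974, 3702) = 43676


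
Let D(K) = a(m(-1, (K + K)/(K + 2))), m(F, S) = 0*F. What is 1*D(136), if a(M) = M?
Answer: 0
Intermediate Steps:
m(F, S) = 0
D(K) = 0
1*D(136) = 1*0 = 0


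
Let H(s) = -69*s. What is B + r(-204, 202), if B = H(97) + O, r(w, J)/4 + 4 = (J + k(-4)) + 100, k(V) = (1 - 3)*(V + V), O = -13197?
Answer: -18634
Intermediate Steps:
k(V) = -4*V
r(w, J) = 448 + 4*J (r(w, J) = -16 + 4*((J - 4*(-4)) + 100) = -16 + 4*((J + 16) + 100) = -16 + 4*((16 + J) + 100) = -16 + 4*(116 + J) = -16 + (464 + 4*J) = 448 + 4*J)
B = -19890 (B = -69*97 - 13197 = -6693 - 13197 = -19890)
B + r(-204, 202) = -19890 + (448 + 4*202) = -19890 + (448 + 808) = -19890 + 1256 = -18634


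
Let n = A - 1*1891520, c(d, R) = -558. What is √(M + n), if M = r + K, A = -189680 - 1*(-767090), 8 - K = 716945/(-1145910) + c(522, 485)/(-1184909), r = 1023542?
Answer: I*√21427223463405674694899928930/271559814438 ≈ 539.04*I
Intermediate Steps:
K = 2342253548549/271559814438 (K = 8 - (716945/(-1145910) - 558/(-1184909)) = 8 - (716945*(-1/1145910) - 558*(-1/1184909)) = 8 - (-143389/229182 + 558/1184909) = 8 - 1*(-169775033045/271559814438) = 8 + 169775033045/271559814438 = 2342253548549/271559814438 ≈ 8.6252)
A = 577410 (A = -189680 + 767090 = 577410)
M = 277955217843047945/271559814438 (M = 1023542 + 2342253548549/271559814438 = 277955217843047945/271559814438 ≈ 1.0236e+6)
n = -1314110 (n = 577410 - 1*1891520 = 577410 - 1891520 = -1314110)
√(M + n) = √(277955217843047945/271559814438 - 1314110) = √(-78904249908072235/271559814438) = I*√21427223463405674694899928930/271559814438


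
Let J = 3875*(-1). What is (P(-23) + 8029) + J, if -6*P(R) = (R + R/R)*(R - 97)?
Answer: 3714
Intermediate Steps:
J = -3875
P(R) = -(1 + R)*(-97 + R)/6 (P(R) = -(R + R/R)*(R - 97)/6 = -(R + 1)*(-97 + R)/6 = -(1 + R)*(-97 + R)/6)
(P(-23) + 8029) + J = ((97/6 + 16*(-23) - ⅙*(-23)²) + 8029) - 3875 = ((97/6 - 368 - ⅙*529) + 8029) - 3875 = ((97/6 - 368 - 529/6) + 8029) - 3875 = (-440 + 8029) - 3875 = 7589 - 3875 = 3714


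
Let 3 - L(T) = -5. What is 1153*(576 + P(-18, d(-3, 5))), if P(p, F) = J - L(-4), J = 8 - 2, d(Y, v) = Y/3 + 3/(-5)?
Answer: 661822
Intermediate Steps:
L(T) = 8 (L(T) = 3 - 1*(-5) = 3 + 5 = 8)
d(Y, v) = -⅗ + Y/3 (d(Y, v) = Y*(⅓) + 3*(-⅕) = Y/3 - ⅗ = -⅗ + Y/3)
J = 6
P(p, F) = -2 (P(p, F) = 6 - 1*8 = 6 - 8 = -2)
1153*(576 + P(-18, d(-3, 5))) = 1153*(576 - 2) = 1153*574 = 661822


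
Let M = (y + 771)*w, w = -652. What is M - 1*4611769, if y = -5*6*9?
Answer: -4938421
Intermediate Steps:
y = -270 (y = -30*9 = -270)
M = -326652 (M = (-270 + 771)*(-652) = 501*(-652) = -326652)
M - 1*4611769 = -326652 - 1*4611769 = -326652 - 4611769 = -4938421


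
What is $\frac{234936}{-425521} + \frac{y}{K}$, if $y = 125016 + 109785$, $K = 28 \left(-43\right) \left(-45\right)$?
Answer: $\frac{1383871807}{365948060} \approx 3.7816$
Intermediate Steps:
$K = 54180$ ($K = \left(-1204\right) \left(-45\right) = 54180$)
$y = 234801$
$\frac{234936}{-425521} + \frac{y}{K} = \frac{234936}{-425521} + \frac{234801}{54180} = 234936 \left(- \frac{1}{425521}\right) + 234801 \cdot \frac{1}{54180} = - \frac{234936}{425521} + \frac{3727}{860} = \frac{1383871807}{365948060}$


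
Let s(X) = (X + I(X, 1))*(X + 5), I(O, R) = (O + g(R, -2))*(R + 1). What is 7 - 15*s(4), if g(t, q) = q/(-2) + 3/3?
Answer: -2153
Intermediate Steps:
g(t, q) = 1 - q/2 (g(t, q) = q*(-½) + 3*(⅓) = -q/2 + 1 = 1 - q/2)
I(O, R) = (1 + R)*(2 + O) (I(O, R) = (O + (1 - ½*(-2)))*(R + 1) = (O + (1 + 1))*(1 + R) = (O + 2)*(1 + R) = (2 + O)*(1 + R) = (1 + R)*(2 + O))
s(X) = (4 + 3*X)*(5 + X) (s(X) = (X + (2 + X + 2*1 + X*1))*(X + 5) = (X + (2 + X + 2 + X))*(5 + X) = (X + (4 + 2*X))*(5 + X) = (4 + 3*X)*(5 + X))
7 - 15*s(4) = 7 - 15*(20 + 3*4² + 19*4) = 7 - 15*(20 + 3*16 + 76) = 7 - 15*(20 + 48 + 76) = 7 - 15*144 = 7 - 2160 = -2153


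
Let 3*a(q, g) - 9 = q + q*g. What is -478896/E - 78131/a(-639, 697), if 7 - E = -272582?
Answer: -16633432019/13508693073 ≈ -1.2313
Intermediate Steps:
E = 272589 (E = 7 - 1*(-272582) = 7 + 272582 = 272589)
a(q, g) = 3 + q/3 + g*q/3 (a(q, g) = 3 + (q + q*g)/3 = 3 + (q + g*q)/3 = 3 + (q/3 + g*q/3) = 3 + q/3 + g*q/3)
-478896/E - 78131/a(-639, 697) = -478896/272589 - 78131/(3 + (1/3)*(-639) + (1/3)*697*(-639)) = -478896*1/272589 - 78131/(3 - 213 - 148461) = -159632/90863 - 78131/(-148671) = -159632/90863 - 78131*(-1/148671) = -159632/90863 + 78131/148671 = -16633432019/13508693073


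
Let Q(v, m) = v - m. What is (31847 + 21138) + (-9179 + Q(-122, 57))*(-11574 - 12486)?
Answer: 225206465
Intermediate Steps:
(31847 + 21138) + (-9179 + Q(-122, 57))*(-11574 - 12486) = (31847 + 21138) + (-9179 + (-122 - 1*57))*(-11574 - 12486) = 52985 + (-9179 + (-122 - 57))*(-24060) = 52985 + (-9179 - 179)*(-24060) = 52985 - 9358*(-24060) = 52985 + 225153480 = 225206465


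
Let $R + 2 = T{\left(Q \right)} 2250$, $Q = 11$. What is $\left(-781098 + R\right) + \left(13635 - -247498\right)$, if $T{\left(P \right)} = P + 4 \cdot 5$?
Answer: $-450217$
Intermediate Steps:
$T{\left(P \right)} = 20 + P$ ($T{\left(P \right)} = P + 20 = 20 + P$)
$R = 69748$ ($R = -2 + \left(20 + 11\right) 2250 = -2 + 31 \cdot 2250 = -2 + 69750 = 69748$)
$\left(-781098 + R\right) + \left(13635 - -247498\right) = \left(-781098 + 69748\right) + \left(13635 - -247498\right) = -711350 + \left(13635 + 247498\right) = -711350 + 261133 = -450217$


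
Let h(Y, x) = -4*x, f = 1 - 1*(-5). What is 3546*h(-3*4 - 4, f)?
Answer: -85104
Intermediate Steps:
f = 6 (f = 1 + 5 = 6)
3546*h(-3*4 - 4, f) = 3546*(-4*6) = 3546*(-24) = -85104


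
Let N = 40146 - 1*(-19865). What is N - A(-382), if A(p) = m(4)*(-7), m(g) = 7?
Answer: 60060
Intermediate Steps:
A(p) = -49 (A(p) = 7*(-7) = -49)
N = 60011 (N = 40146 + 19865 = 60011)
N - A(-382) = 60011 - 1*(-49) = 60011 + 49 = 60060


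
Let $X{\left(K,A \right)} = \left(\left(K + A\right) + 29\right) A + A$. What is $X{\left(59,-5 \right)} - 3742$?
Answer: $-4162$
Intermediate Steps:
$X{\left(K,A \right)} = A + A \left(29 + A + K\right)$ ($X{\left(K,A \right)} = \left(\left(A + K\right) + 29\right) A + A = \left(29 + A + K\right) A + A = A \left(29 + A + K\right) + A = A + A \left(29 + A + K\right)$)
$X{\left(59,-5 \right)} - 3742 = - 5 \left(30 - 5 + 59\right) - 3742 = \left(-5\right) 84 - 3742 = -420 - 3742 = -4162$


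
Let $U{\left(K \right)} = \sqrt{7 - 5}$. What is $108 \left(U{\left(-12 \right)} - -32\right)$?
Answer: $3456 + 108 \sqrt{2} \approx 3608.7$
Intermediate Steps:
$U{\left(K \right)} = \sqrt{2}$
$108 \left(U{\left(-12 \right)} - -32\right) = 108 \left(\sqrt{2} - -32\right) = 108 \left(\sqrt{2} + 32\right) = 108 \left(32 + \sqrt{2}\right) = 3456 + 108 \sqrt{2}$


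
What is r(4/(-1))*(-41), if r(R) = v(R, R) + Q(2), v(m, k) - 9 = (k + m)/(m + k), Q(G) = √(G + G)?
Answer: -492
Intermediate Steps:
Q(G) = √2*√G (Q(G) = √(2*G) = √2*√G)
v(m, k) = 10 (v(m, k) = 9 + (k + m)/(m + k) = 9 + (k + m)/(k + m) = 9 + 1 = 10)
r(R) = 12 (r(R) = 10 + √2*√2 = 10 + 2 = 12)
r(4/(-1))*(-41) = 12*(-41) = -492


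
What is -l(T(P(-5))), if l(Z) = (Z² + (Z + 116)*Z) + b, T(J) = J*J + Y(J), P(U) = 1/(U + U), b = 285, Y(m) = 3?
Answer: -3261401/5000 ≈ -652.28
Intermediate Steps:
P(U) = 1/(2*U)
T(J) = 3 + J² (T(J) = J*J + 3 = J² + 3 = 3 + J²)
l(Z) = 285 + Z² + Z*(116 + Z) (l(Z) = (Z² + (Z + 116)*Z) + 285 = (Z² + (116 + Z)*Z) + 285 = (Z² + Z*(116 + Z)) + 285 = 285 + Z² + Z*(116 + Z))
-l(T(P(-5))) = -(285 + 2*(3 + ((½)/(-5))²)² + 116*(3 + ((½)/(-5))²)) = -(285 + 2*(3 + ((½)*(-⅕))²)² + 116*(3 + ((½)*(-⅕))²)) = -(285 + 2*(3 + (-⅒)²)² + 116*(3 + (-⅒)²)) = -(285 + 2*(3 + 1/100)² + 116*(3 + 1/100)) = -(285 + 2*(301/100)² + 116*(301/100)) = -(285 + 2*(90601/10000) + 8729/25) = -(285 + 90601/5000 + 8729/25) = -1*3261401/5000 = -3261401/5000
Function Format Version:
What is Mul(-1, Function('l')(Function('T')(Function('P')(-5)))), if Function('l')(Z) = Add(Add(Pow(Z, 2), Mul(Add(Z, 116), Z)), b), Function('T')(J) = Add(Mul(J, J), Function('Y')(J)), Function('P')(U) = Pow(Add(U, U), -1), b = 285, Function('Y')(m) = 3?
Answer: Rational(-3261401, 5000) ≈ -652.28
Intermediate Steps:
Function('P')(U) = Mul(Rational(1, 2), Pow(U, -1)) (Function('P')(U) = Pow(Mul(2, U), -1) = Mul(Rational(1, 2), Pow(U, -1)))
Function('T')(J) = Add(3, Pow(J, 2)) (Function('T')(J) = Add(Mul(J, J), 3) = Add(Pow(J, 2), 3) = Add(3, Pow(J, 2)))
Function('l')(Z) = Add(285, Pow(Z, 2), Mul(Z, Add(116, Z))) (Function('l')(Z) = Add(Add(Pow(Z, 2), Mul(Add(Z, 116), Z)), 285) = Add(Add(Pow(Z, 2), Mul(Add(116, Z), Z)), 285) = Add(Add(Pow(Z, 2), Mul(Z, Add(116, Z))), 285) = Add(285, Pow(Z, 2), Mul(Z, Add(116, Z))))
Mul(-1, Function('l')(Function('T')(Function('P')(-5)))) = Mul(-1, Add(285, Mul(2, Pow(Add(3, Pow(Mul(Rational(1, 2), Pow(-5, -1)), 2)), 2)), Mul(116, Add(3, Pow(Mul(Rational(1, 2), Pow(-5, -1)), 2))))) = Mul(-1, Add(285, Mul(2, Pow(Add(3, Pow(Mul(Rational(1, 2), Rational(-1, 5)), 2)), 2)), Mul(116, Add(3, Pow(Mul(Rational(1, 2), Rational(-1, 5)), 2))))) = Mul(-1, Add(285, Mul(2, Pow(Add(3, Pow(Rational(-1, 10), 2)), 2)), Mul(116, Add(3, Pow(Rational(-1, 10), 2))))) = Mul(-1, Add(285, Mul(2, Pow(Add(3, Rational(1, 100)), 2)), Mul(116, Add(3, Rational(1, 100))))) = Mul(-1, Add(285, Mul(2, Pow(Rational(301, 100), 2)), Mul(116, Rational(301, 100)))) = Mul(-1, Add(285, Mul(2, Rational(90601, 10000)), Rational(8729, 25))) = Mul(-1, Add(285, Rational(90601, 5000), Rational(8729, 25))) = Mul(-1, Rational(3261401, 5000)) = Rational(-3261401, 5000)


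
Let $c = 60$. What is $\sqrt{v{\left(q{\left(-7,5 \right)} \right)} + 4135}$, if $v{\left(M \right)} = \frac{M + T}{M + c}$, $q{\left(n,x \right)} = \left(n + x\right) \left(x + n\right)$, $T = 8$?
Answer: $\frac{\sqrt{66163}}{4} \approx 64.305$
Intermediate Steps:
$q{\left(n,x \right)} = \left(n + x\right)^{2}$ ($q{\left(n,x \right)} = \left(n + x\right) \left(n + x\right) = \left(n + x\right)^{2}$)
$v{\left(M \right)} = \frac{8 + M}{60 + M}$ ($v{\left(M \right)} = \frac{M + 8}{M + 60} = \frac{8 + M}{60 + M}$)
$\sqrt{v{\left(q{\left(-7,5 \right)} \right)} + 4135} = \sqrt{\frac{8 + \left(-7 + 5\right)^{2}}{60 + \left(-7 + 5\right)^{2}} + 4135} = \sqrt{\frac{8 + \left(-2\right)^{2}}{60 + \left(-2\right)^{2}} + 4135} = \sqrt{\frac{8 + 4}{60 + 4} + 4135} = \sqrt{\frac{1}{64} \cdot 12 + 4135} = \sqrt{\frac{3}{16} + 4135} = \sqrt{\frac{66163}{16}} = \frac{\sqrt{66163}}{4}$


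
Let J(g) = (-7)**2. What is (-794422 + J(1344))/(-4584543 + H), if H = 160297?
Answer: 794373/4424246 ≈ 0.17955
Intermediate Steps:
J(g) = 49
(-794422 + J(1344))/(-4584543 + H) = (-794422 + 49)/(-4584543 + 160297) = -794373/(-4424246) = -794373*(-1/4424246) = 794373/4424246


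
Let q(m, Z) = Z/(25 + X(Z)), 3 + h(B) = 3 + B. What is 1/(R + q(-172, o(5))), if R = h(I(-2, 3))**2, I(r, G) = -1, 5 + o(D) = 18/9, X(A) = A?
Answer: 22/19 ≈ 1.1579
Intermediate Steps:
o(D) = -3 (o(D) = -5 + 18/9 = -5 + 18*(1/9) = -5 + 2 = -3)
h(B) = B (h(B) = -3 + (3 + B) = B)
q(m, Z) = Z/(25 + Z)
R = 1 (R = (-1)**2 = 1)
1/(R + q(-172, o(5))) = 1/(1 - 3/(25 - 3)) = 1/(1 - 3/22) = 1/(19/22) = 22/19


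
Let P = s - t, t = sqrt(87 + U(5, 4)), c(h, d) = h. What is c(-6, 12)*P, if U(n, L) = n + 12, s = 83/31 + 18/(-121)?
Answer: -56910/3751 + 12*sqrt(26) ≈ 46.016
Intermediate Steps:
s = 9485/3751 (s = 83*(1/31) + 18*(-1/121) = 83/31 - 18/121 = 9485/3751 ≈ 2.5287)
U(n, L) = 12 + n
t = 2*sqrt(26) (t = sqrt(87 + (12 + 5)) = sqrt(87 + 17) = sqrt(104) = 2*sqrt(26) ≈ 10.198)
P = 9485/3751 - 2*sqrt(26) ≈ -7.6694
c(-6, 12)*P = -6*(9485/3751 - 2*sqrt(26)) = -56910/3751 + 12*sqrt(26)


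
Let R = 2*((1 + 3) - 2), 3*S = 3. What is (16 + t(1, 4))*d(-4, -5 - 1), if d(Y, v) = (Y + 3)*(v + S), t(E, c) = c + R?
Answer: 120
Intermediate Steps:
S = 1 (S = (⅓)*3 = 1)
R = 4 (R = 2*(4 - 2) = 2*2 = 4)
t(E, c) = 4 + c (t(E, c) = c + 4 = 4 + c)
d(Y, v) = (1 + v)*(3 + Y) (d(Y, v) = (Y + 3)*(v + 1) = (3 + Y)*(1 + v) = (1 + v)*(3 + Y))
(16 + t(1, 4))*d(-4, -5 - 1) = (16 + (4 + 4))*(3 - 4 + 3*(-5 - 1) - 4*(-5 - 1)) = (16 + 8)*(3 - 4 + 3*(-6) - 4*(-6)) = 24*(3 - 4 - 18 + 24) = 24*5 = 120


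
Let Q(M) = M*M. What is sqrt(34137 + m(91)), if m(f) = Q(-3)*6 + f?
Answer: sqrt(34282) ≈ 185.15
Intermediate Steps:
Q(M) = M**2
m(f) = 54 + f (m(f) = (-3)**2*6 + f = 9*6 + f = 54 + f)
sqrt(34137 + m(91)) = sqrt(34137 + (54 + 91)) = sqrt(34137 + 145) = sqrt(34282)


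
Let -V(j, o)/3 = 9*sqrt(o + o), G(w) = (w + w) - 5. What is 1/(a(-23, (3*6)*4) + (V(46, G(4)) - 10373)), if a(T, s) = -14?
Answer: -10387/107885395 + 27*sqrt(6)/107885395 ≈ -9.5665e-5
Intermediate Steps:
G(w) = -5 + 2*w (G(w) = 2*w - 5 = -5 + 2*w)
V(j, o) = -27*sqrt(2)*sqrt(o) (V(j, o) = -27*sqrt(o + o) = -27*sqrt(2*o) = -27*sqrt(2)*sqrt(o))
1/(a(-23, (3*6)*4) + (V(46, G(4)) - 10373)) = 1/(-14 + (-27*sqrt(2)*sqrt(-5 + 2*4) - 10373)) = 1/(-14 + (-27*sqrt(2)*sqrt(-5 + 8) - 10373)) = 1/(-14 + (-27*sqrt(2)*sqrt(3) - 10373)) = 1/(-14 + (-27*sqrt(6) - 10373)) = 1/(-14 + (-10373 - 27*sqrt(6))) = 1/(-10387 - 27*sqrt(6))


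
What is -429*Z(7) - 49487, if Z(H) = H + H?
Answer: -55493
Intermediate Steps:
Z(H) = 2*H
-429*Z(7) - 49487 = -858*7 - 49487 = -429*14 - 49487 = -6006 - 49487 = -55493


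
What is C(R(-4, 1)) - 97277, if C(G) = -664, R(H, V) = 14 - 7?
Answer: -97941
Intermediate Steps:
R(H, V) = 7
C(R(-4, 1)) - 97277 = -664 - 97277 = -97941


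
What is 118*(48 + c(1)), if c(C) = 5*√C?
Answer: 6254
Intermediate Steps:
118*(48 + c(1)) = 118*(48 + 5*√1) = 118*(48 + 5*1) = 118*(48 + 5) = 118*53 = 6254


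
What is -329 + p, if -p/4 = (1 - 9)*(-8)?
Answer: -585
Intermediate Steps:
p = -256 (p = -4*(1 - 9)*(-8) = -(-32)*(-8) = -4*64 = -256)
-329 + p = -329 - 256 = -585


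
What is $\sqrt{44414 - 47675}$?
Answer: $i \sqrt{3261} \approx 57.105 i$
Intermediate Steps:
$\sqrt{44414 - 47675} = \sqrt{-3261} = i \sqrt{3261}$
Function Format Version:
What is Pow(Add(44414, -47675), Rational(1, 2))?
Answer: Mul(I, Pow(3261, Rational(1, 2))) ≈ Mul(57.105, I)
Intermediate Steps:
Pow(Add(44414, -47675), Rational(1, 2)) = Pow(-3261, Rational(1, 2)) = Mul(I, Pow(3261, Rational(1, 2)))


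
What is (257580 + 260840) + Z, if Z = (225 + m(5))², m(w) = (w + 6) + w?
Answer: 576501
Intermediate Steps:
m(w) = 6 + 2*w (m(w) = (6 + w) + w = 6 + 2*w)
Z = 58081 (Z = (225 + (6 + 2*5))² = (225 + (6 + 10))² = (225 + 16)² = 241² = 58081)
(257580 + 260840) + Z = (257580 + 260840) + 58081 = 518420 + 58081 = 576501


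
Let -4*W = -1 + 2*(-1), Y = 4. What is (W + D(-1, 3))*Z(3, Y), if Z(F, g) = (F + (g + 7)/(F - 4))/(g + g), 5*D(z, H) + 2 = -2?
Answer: 1/20 ≈ 0.050000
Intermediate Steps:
W = 3/4 (W = -(-1 + 2*(-1))/4 = -(-1 - 2)/4 = -1/4*(-3) = 3/4 ≈ 0.75000)
D(z, H) = -4/5 (D(z, H) = -2/5 + (1/5)*(-2) = -2/5 - 2/5 = -4/5)
Z(F, g) = (F + (7 + g)/(-4 + F))/(2*g) (Z(F, g) = (F + (7 + g)/(-4 + F))/((2*g)) = (F + (7 + g)/(-4 + F))*(1/(2*g)) = (F + (7 + g)/(-4 + F))/(2*g))
(W + D(-1, 3))*Z(3, Y) = (3/4 - 4/5)*((1/2)*(7 + 4 + 3**2 - 4*3)/(4*(-4 + 3))) = -(7 + 4 + 9 - 12)/(40*4*(-1)) = -(-1)*8/(40*4) = -1/20*(-1) = 1/20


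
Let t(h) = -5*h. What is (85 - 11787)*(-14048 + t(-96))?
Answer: 158772736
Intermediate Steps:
(85 - 11787)*(-14048 + t(-96)) = (85 - 11787)*(-14048 - 5*(-96)) = -11702*(-14048 + 480) = -11702*(-13568) = 158772736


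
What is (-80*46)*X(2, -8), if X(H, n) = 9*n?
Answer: 264960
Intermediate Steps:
(-80*46)*X(2, -8) = (-80*46)*(9*(-8)) = -3680*(-72) = 264960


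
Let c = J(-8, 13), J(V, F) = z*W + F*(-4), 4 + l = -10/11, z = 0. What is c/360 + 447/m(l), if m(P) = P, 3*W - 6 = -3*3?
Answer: -456/5 ≈ -91.200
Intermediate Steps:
W = -1 (W = 2 + (-3*3)/3 = 2 + (1/3)*(-9) = 2 - 3 = -1)
l = -54/11 (l = -4 - 10/11 = -54/11 ≈ -4.9091)
J(V, F) = -4*F (J(V, F) = 0*(-1) + F*(-4) = 0 - 4*F = -4*F)
c = -52 (c = -4*13 = -52)
c/360 + 447/m(l) = -52/360 + 447/(-54/11) = -52*1/360 + 447*(-11/54) = -13/90 - 1639/18 = -456/5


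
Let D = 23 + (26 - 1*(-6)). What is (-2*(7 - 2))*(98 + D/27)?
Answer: -27010/27 ≈ -1000.4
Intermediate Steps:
D = 55 (D = 23 + (26 + 6) = 23 + 32 = 55)
(-2*(7 - 2))*(98 + D/27) = (-2*(7 - 2))*(98 + 55/27) = (-2*5)*(98 + 55*(1/27)) = -10*(98 + 55/27) = -10*2701/27 = -27010/27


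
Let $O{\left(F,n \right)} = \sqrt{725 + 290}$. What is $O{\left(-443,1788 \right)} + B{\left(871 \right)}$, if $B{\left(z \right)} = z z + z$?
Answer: $759512 + \sqrt{1015} \approx 7.5954 \cdot 10^{5}$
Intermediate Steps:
$B{\left(z \right)} = z + z^{2}$ ($B{\left(z \right)} = z^{2} + z = z + z^{2}$)
$O{\left(F,n \right)} = \sqrt{1015}$
$O{\left(-443,1788 \right)} + B{\left(871 \right)} = \sqrt{1015} + 871 \left(1 + 871\right) = \sqrt{1015} + 871 \cdot 872 = \sqrt{1015} + 759512 = 759512 + \sqrt{1015}$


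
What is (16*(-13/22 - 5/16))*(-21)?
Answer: 3339/11 ≈ 303.55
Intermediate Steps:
(16*(-13/22 - 5/16))*(-21) = (16*(-159/176))*(-21) = -159/11*(-21) = 3339/11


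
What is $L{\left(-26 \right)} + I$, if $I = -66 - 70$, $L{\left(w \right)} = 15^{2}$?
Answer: $89$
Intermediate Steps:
$L{\left(w \right)} = 225$
$I = -136$ ($I = -66 - 70 = -136$)
$L{\left(-26 \right)} + I = 225 - 136 = 89$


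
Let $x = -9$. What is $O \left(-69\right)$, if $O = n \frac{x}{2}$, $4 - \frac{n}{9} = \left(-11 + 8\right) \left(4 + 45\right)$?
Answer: $\frac{843939}{2} \approx 4.2197 \cdot 10^{5}$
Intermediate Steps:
$n = 1359$ ($n = 36 - 9 \left(-11 + 8\right) \left(4 + 45\right) = 36 - 9 \left(\left(-3\right) 49\right) = 36 - -1323 = 36 + 1323 = 1359$)
$O = - \frac{12231}{2}$ ($O = 1359 \left(- \frac{9}{2}\right) = - \frac{12231}{2} \approx -6115.5$)
$O \left(-69\right) = \left(- \frac{12231}{2}\right) \left(-69\right) = \frac{843939}{2}$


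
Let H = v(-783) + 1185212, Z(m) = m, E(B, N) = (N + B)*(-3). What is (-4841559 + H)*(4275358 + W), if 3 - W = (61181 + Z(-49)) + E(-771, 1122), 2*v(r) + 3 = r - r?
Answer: -15412540017777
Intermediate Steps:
v(r) = -3/2 (v(r) = -3/2 + (r - r)/2 = -3/2 + (1/2)*0 = -3/2 + 0 = -3/2)
E(B, N) = -3*B - 3*N (E(B, N) = (B + N)*(-3) = -3*B - 3*N)
H = 2370421/2 (H = -3/2 + 1185212 = 2370421/2 ≈ 1.1852e+6)
W = -60076 (W = 3 - ((61181 - 49) + (-3*(-771) - 3*1122)) = 3 - (61132 + (2313 - 3366)) = 3 - (61132 - 1053) = 3 - 1*60079 = 3 - 60079 = -60076)
(-4841559 + H)*(4275358 + W) = (-4841559 + 2370421/2)*(4275358 - 60076) = -7312697/2*4215282 = -15412540017777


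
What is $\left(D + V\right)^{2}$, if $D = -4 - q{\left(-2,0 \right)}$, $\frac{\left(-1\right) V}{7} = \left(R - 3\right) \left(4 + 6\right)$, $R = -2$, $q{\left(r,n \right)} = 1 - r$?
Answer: $117649$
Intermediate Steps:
$V = 350$ ($V = - 7 \left(-2 - 3\right) \left(4 + 6\right) = - 7 \left(\left(-5\right) 10\right) = \left(-7\right) \left(-50\right) = 350$)
$D = -7$ ($D = -4 - \left(1 - -2\right) = -4 - \left(1 + 2\right) = -4 - 3 = -7$)
$\left(D + V\right)^{2} = \left(-7 + 350\right)^{2} = 343^{2} = 117649$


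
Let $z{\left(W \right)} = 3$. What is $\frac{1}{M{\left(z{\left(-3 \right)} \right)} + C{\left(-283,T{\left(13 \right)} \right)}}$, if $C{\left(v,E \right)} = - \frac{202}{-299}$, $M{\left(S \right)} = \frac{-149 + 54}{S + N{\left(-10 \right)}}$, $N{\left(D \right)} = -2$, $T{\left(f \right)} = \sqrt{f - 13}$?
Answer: $- \frac{299}{28203} \approx -0.010602$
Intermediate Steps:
$T{\left(f \right)} = \sqrt{-13 + f}$
$M{\left(S \right)} = - \frac{95}{-2 + S}$ ($M{\left(S \right)} = \frac{-149 + 54}{S - 2} = - \frac{95}{-2 + S}$)
$C{\left(v,E \right)} = \frac{202}{299}$ ($C{\left(v,E \right)} = \left(-202\right) \left(- \frac{1}{299}\right) = \frac{202}{299}$)
$\frac{1}{M{\left(z{\left(-3 \right)} \right)} + C{\left(-283,T{\left(13 \right)} \right)}} = \frac{1}{- \frac{95}{-2 + 3} + \frac{202}{299}} = \frac{1}{- \frac{95}{1} + \frac{202}{299}} = \frac{1}{\left(-95\right) 1 + \frac{202}{299}} = \frac{1}{-95 + \frac{202}{299}} = \frac{1}{- \frac{28203}{299}} = - \frac{299}{28203}$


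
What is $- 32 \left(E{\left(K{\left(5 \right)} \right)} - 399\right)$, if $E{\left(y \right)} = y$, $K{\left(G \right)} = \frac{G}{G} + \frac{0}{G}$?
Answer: $12736$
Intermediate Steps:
$K{\left(G \right)} = 1$ ($K{\left(G \right)} = 1 + 0 = 1$)
$- 32 \left(E{\left(K{\left(5 \right)} \right)} - 399\right) = - 32 \left(1 - 399\right) = \left(-32\right) \left(-398\right) = 12736$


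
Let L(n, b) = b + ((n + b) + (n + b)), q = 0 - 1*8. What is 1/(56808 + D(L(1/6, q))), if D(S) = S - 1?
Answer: 3/170350 ≈ 1.7611e-5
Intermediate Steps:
q = -8 (q = 0 - 8 = -8)
L(n, b) = 2*n + 3*b (L(n, b) = b + ((b + n) + (b + n)) = b + (2*b + 2*n) = 2*n + 3*b)
D(S) = -1 + S
1/(56808 + D(L(1/6, q))) = 1/(56808 + (-1 + (2/6 + 3*(-8)))) = 1/(56808 + (-1 + (2*(⅙) - 24))) = 1/(56808 + (-1 + (⅓ - 24))) = 1/(56808 + (-1 - 71/3)) = 1/(56808 - 74/3) = 1/(170350/3) = 3/170350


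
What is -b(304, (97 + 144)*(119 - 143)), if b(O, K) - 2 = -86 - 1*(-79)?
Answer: 5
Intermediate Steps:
b(O, K) = -5 (b(O, K) = 2 + (-86 - 1*(-79)) = 2 + (-86 + 79) = 2 - 7 = -5)
-b(304, (97 + 144)*(119 - 143)) = -1*(-5) = 5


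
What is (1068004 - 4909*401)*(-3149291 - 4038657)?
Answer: 6472783113740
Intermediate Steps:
(1068004 - 4909*401)*(-3149291 - 4038657) = (1068004 - 1968509)*(-7187948) = -900505*(-7187948) = 6472783113740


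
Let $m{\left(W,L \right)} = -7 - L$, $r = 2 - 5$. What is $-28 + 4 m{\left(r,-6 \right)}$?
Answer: $-32$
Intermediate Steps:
$r = -3$ ($r = 2 - 5 = -3$)
$-28 + 4 m{\left(r,-6 \right)} = -28 + 4 \left(-7 - -6\right) = -28 + 4 \left(-7 + 6\right) = -28 + 4 \left(-1\right) = -28 - 4 = -32$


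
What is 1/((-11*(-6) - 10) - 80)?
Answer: -1/24 ≈ -0.041667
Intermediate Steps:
1/((-11*(-6) - 10) - 80) = 1/((66 - 10) - 80) = 1/(56 - 80) = 1/(-24) = -1/24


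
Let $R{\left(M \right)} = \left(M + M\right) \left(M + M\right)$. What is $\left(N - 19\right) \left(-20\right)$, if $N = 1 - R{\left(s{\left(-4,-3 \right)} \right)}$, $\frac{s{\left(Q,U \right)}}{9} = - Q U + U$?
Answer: $1458360$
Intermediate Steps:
$s{\left(Q,U \right)} = 9 U - 9 Q U$ ($s{\left(Q,U \right)} = 9 \left(- Q U + U\right) = 9 \left(U - Q U\right) = 9 U - 9 Q U$)
$R{\left(M \right)} = 4 M^{2}$ ($R{\left(M \right)} = 2 M 2 M = 4 M^{2}$)
$N = -72899$ ($N = 1 - 4 \left(9 \left(-3\right) \left(1 - -4\right)\right)^{2} = 1 - 4 \left(9 \left(-3\right) \left(1 + 4\right)\right)^{2} = 1 - 4 \left(9 \left(-3\right) 5\right)^{2} = 1 - 4 \left(-135\right)^{2} = 1 - 4 \cdot 18225 = 1 - 72900 = -72899$)
$\left(N - 19\right) \left(-20\right) = \left(-72899 - 19\right) \left(-20\right) = \left(-72918\right) \left(-20\right) = 1458360$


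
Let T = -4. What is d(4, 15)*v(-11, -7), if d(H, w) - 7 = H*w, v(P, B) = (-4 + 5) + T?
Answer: -201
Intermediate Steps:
v(P, B) = -3 (v(P, B) = (-4 + 5) - 4 = 1 - 4 = -3)
d(H, w) = 7 + H*w
d(4, 15)*v(-11, -7) = (7 + 4*15)*(-3) = (7 + 60)*(-3) = 67*(-3) = -201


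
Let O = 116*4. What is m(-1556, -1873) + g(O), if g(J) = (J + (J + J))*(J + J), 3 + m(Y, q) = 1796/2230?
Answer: 1440327793/1115 ≈ 1.2918e+6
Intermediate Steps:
O = 464
m(Y, q) = -2447/1115 (m(Y, q) = -3 + 1796/2230 = -3 + 1796*(1/2230) = -3 + 898/1115 = -2447/1115)
g(J) = 6*J² (g(J) = (J + 2*J)*(2*J) = (3*J)*(2*J) = 6*J²)
m(-1556, -1873) + g(O) = -2447/1115 + 6*464² = -2447/1115 + 6*215296 = -2447/1115 + 1291776 = 1440327793/1115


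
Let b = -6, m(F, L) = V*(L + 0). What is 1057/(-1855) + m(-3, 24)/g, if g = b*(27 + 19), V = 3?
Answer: -5063/6095 ≈ -0.83068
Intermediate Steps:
m(F, L) = 3*L (m(F, L) = 3*(L + 0) = 3*L)
g = -276 (g = -6*(27 + 19) = -6*46 = -276)
1057/(-1855) + m(-3, 24)/g = 1057/(-1855) + (3*24)/(-276) = 1057*(-1/1855) + 72*(-1/276) = -151/265 - 6/23 = -5063/6095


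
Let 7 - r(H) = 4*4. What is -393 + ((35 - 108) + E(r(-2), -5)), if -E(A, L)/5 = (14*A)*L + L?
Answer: -3591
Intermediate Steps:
r(H) = -9 (r(H) = 7 - 4*4 = 7 - 1*16 = 7 - 16 = -9)
E(A, L) = -5*L - 70*A*L (E(A, L) = -5*((14*A)*L + L) = -5*(14*A*L + L) = -5*(L + 14*A*L) = -5*L - 70*A*L)
-393 + ((35 - 108) + E(r(-2), -5)) = -393 + ((35 - 108) - 5*(-5)*(1 + 14*(-9))) = -393 + (-73 - 5*(-5)*(1 - 126)) = -393 + (-73 - 5*(-5)*(-125)) = -393 + (-73 - 3125) = -393 - 3198 = -3591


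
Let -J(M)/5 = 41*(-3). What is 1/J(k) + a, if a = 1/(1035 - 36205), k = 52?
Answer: 6911/4325910 ≈ 0.0015976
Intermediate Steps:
J(M) = 615 (J(M) = -205*(-3) = -5*(-123) = 615)
a = -1/35170 (a = 1/(-35170) = -1/35170 ≈ -2.8433e-5)
1/J(k) + a = 1/615 - 1/35170 = 6911/4325910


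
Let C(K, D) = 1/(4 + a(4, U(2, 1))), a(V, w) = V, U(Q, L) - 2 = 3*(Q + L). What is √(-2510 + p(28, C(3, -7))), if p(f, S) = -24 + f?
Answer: I*√2506 ≈ 50.06*I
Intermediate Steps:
U(Q, L) = 2 + 3*L + 3*Q (U(Q, L) = 2 + 3*(Q + L) = 2 + 3*(L + Q) = 2 + (3*L + 3*Q) = 2 + 3*L + 3*Q)
C(K, D) = ⅛ (C(K, D) = 1/(4 + 4) = 1/8 = ⅛)
√(-2510 + p(28, C(3, -7))) = √(-2510 + (-24 + 28)) = √(-2510 + 4) = √(-2506) = I*√2506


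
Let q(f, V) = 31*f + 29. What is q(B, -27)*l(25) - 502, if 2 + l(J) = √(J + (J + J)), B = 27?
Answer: -2234 + 4330*√3 ≈ 5265.8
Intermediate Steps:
q(f, V) = 29 + 31*f
l(J) = -2 + √3*√J (l(J) = -2 + √(J + (J + J)) = -2 + √(J + 2*J) = -2 + √(3*J) = -2 + √3*√J)
q(B, -27)*l(25) - 502 = (29 + 31*27)*(-2 + √3*√25) - 502 = (29 + 837)*(-2 + √3*5) - 502 = 866*(-2 + 5*√3) - 502 = (-1732 + 4330*√3) - 502 = -2234 + 4330*√3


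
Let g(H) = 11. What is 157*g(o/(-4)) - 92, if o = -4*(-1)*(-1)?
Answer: 1635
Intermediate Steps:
o = -4 (o = 4*(-1) = -4)
157*g(o/(-4)) - 92 = 157*11 - 92 = 1727 - 92 = 1635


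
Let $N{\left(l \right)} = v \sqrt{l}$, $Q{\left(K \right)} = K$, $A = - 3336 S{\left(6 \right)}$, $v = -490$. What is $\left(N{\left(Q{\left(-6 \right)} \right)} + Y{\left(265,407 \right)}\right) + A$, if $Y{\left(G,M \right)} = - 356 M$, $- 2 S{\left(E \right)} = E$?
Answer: $-134884 - 490 i \sqrt{6} \approx -1.3488 \cdot 10^{5} - 1200.3 i$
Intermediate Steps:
$S{\left(E \right)} = - \frac{E}{2}$
$A = 10008$ ($A = - 3336 \left(\left(- \frac{1}{2}\right) 6\right) = \left(-3336\right) \left(-3\right) = 10008$)
$N{\left(l \right)} = - 490 \sqrt{l}$
$\left(N{\left(Q{\left(-6 \right)} \right)} + Y{\left(265,407 \right)}\right) + A = \left(- 490 \sqrt{-6} - 144892\right) + 10008 = \left(- 490 i \sqrt{6} - 144892\right) + 10008 = \left(-144892 - 490 i \sqrt{6}\right) + 10008 = -134884 - 490 i \sqrt{6}$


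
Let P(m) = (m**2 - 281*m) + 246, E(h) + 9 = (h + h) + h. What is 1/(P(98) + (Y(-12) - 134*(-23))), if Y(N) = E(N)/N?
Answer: -4/58409 ≈ -6.8483e-5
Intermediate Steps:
E(h) = -9 + 3*h (E(h) = -9 + ((h + h) + h) = -9 + (2*h + h) = -9 + 3*h)
Y(N) = (-9 + 3*N)/N
P(m) = 246 + m**2 - 281*m
1/(P(98) + (Y(-12) - 134*(-23))) = 1/((246 + 98**2 - 281*98) + ((3 - 9/(-12)) - 134*(-23))) = 1/((246 + 9604 - 27538) + ((3 - 9*(-1/12)) + 3082)) = 1/(-17688 + ((3 + 3/4) + 3082)) = 1/(-17688 + (15/4 + 3082)) = 1/(-17688 + 12343/4) = 1/(-58409/4) = -4/58409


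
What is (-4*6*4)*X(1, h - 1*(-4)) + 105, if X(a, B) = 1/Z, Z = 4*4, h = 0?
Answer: 99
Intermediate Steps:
Z = 16
X(a, B) = 1/16
(-4*6*4)*X(1, h - 1*(-4)) + 105 = (-4*6*4)*(1/16) + 105 = -24*4*(1/16) + 105 = -96*1/16 + 105 = -6 + 105 = 99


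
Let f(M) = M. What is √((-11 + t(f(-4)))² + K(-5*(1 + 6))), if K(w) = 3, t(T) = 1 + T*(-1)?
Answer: √39 ≈ 6.2450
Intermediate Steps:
t(T) = 1 - T
√((-11 + t(f(-4)))² + K(-5*(1 + 6))) = √((-11 + (1 - 1*(-4)))² + 3) = √((-11 + (1 + 4))² + 3) = √((-11 + 5)² + 3) = √((-6)² + 3) = √(36 + 3) = √39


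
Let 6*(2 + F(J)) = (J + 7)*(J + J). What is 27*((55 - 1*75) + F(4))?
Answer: -198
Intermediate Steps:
F(J) = -2 + J*(7 + J)/3 (F(J) = -2 + ((J + 7)*(J + J))/6 = -2 + ((7 + J)*(2*J))/6 = -2 + (2*J*(7 + J))/6 = -2 + J*(7 + J)/3)
27*((55 - 1*75) + F(4)) = 27*((55 - 1*75) + (-2 + (⅓)*4² + (7/3)*4)) = 27*((55 - 75) + (-2 + (⅓)*16 + 28/3)) = 27*(-20 + (-2 + 16/3 + 28/3)) = 27*(-20 + 38/3) = 27*(-22/3) = -198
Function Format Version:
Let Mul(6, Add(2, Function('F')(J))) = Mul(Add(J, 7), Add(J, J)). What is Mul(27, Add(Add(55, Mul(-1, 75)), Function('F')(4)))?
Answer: -198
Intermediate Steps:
Function('F')(J) = Add(-2, Mul(Rational(1, 3), J, Add(7, J))) (Function('F')(J) = Add(-2, Mul(Rational(1, 6), Mul(Add(J, 7), Add(J, J)))) = Add(-2, Mul(Rational(1, 6), Mul(Add(7, J), Mul(2, J)))) = Add(-2, Mul(Rational(1, 6), Mul(2, J, Add(7, J)))) = Add(-2, Mul(Rational(1, 3), J, Add(7, J))))
Mul(27, Add(Add(55, Mul(-1, 75)), Function('F')(4))) = Mul(27, Add(Add(55, Mul(-1, 75)), Add(-2, Mul(Rational(1, 3), Pow(4, 2)), Mul(Rational(7, 3), 4)))) = Mul(27, Add(Add(55, -75), Add(-2, Mul(Rational(1, 3), 16), Rational(28, 3)))) = Mul(27, Add(-20, Add(-2, Rational(16, 3), Rational(28, 3)))) = Mul(27, Add(-20, Rational(38, 3))) = Mul(27, Rational(-22, 3)) = -198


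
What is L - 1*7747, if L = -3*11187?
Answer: -41308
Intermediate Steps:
L = -33561
L - 1*7747 = -33561 - 1*7747 = -33561 - 7747 = -41308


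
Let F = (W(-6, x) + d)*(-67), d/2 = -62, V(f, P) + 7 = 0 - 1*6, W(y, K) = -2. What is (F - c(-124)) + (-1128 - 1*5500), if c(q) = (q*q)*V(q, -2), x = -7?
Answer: 201702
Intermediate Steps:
V(f, P) = -13 (V(f, P) = -7 + (0 - 1*6) = -7 + (0 - 6) = -7 - 6 = -13)
d = -124 (d = 2*(-62) = -124)
F = 8442 (F = (-2 - 124)*(-67) = -126*(-67) = 8442)
c(q) = -13*q**2 (c(q) = (q*q)*(-13) = q**2*(-13) = -13*q**2)
(F - c(-124)) + (-1128 - 1*5500) = (8442 - (-13)*(-124)**2) + (-1128 - 1*5500) = (8442 - (-13)*15376) + (-1128 - 5500) = (8442 - 1*(-199888)) - 6628 = (8442 + 199888) - 6628 = 208330 - 6628 = 201702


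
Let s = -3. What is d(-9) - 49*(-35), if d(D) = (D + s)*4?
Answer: 1667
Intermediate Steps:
d(D) = -12 + 4*D (d(D) = (D - 3)*4 = (-3 + D)*4 = -12 + 4*D)
d(-9) - 49*(-35) = (-12 + 4*(-9)) - 49*(-35) = (-12 - 36) + 1715 = -48 + 1715 = 1667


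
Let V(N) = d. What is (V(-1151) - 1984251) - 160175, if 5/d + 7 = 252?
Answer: -105076873/49 ≈ -2.1444e+6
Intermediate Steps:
d = 1/49 (d = 5/(-7 + 252) = 5/245 = 5*(1/245) = 1/49 ≈ 0.020408)
V(N) = 1/49
(V(-1151) - 1984251) - 160175 = (1/49 - 1984251) - 160175 = -97228298/49 - 160175 = -105076873/49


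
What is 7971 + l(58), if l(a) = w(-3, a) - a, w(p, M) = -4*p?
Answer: 7925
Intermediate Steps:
l(a) = 12 - a (l(a) = -4*(-3) - a = 12 - a)
7971 + l(58) = 7971 + (12 - 1*58) = 7971 + (12 - 58) = 7971 - 46 = 7925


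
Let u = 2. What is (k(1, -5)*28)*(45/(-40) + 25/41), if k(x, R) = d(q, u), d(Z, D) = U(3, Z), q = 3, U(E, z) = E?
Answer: -3549/82 ≈ -43.281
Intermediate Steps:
d(Z, D) = 3
k(x, R) = 3
(k(1, -5)*28)*(45/(-40) + 25/41) = (3*28)*(45/(-40) + 25/41) = 84*(45*(-1/40) + 25*(1/41)) = 84*(-9/8 + 25/41) = 84*(-169/328) = -3549/82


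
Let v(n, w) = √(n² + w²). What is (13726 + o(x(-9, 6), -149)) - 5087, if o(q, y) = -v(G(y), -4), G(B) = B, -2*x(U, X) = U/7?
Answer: 8639 - √22217 ≈ 8490.0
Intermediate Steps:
x(U, X) = -U/14 (x(U, X) = -U/(2*7) = -U/14)
o(q, y) = -√(16 + y²) (o(q, y) = -√(y² + (-4)²) = -√(y² + 16) = -√(16 + y²))
(13726 + o(x(-9, 6), -149)) - 5087 = (13726 - √(16 + (-149)²)) - 5087 = (13726 - √(16 + 22201)) - 5087 = (13726 - √22217) - 5087 = 8639 - √22217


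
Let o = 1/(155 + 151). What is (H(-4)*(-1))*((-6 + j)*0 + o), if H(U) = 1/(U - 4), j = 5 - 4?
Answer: 1/2448 ≈ 0.00040850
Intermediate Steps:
j = 1
H(U) = 1/(-4 + U)
o = 1/306 ≈ 0.0032680
(H(-4)*(-1))*((-6 + j)*0 + o) = (-1/(-4 - 4))*((-6 + 1)*0 + 1/306) = (-1/(-8))*(-5*0 + 1/306) = (-1/8*(-1))*(0 + 1/306) = (1/8)*(1/306) = 1/2448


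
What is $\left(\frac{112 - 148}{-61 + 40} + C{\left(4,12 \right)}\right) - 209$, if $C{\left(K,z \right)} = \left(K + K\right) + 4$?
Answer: $- \frac{1367}{7} \approx -195.29$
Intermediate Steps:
$C{\left(K,z \right)} = 4 + 2 K$ ($C{\left(K,z \right)} = 2 K + 4 = 4 + 2 K$)
$\left(\frac{112 - 148}{-61 + 40} + C{\left(4,12 \right)}\right) - 209 = \left(\frac{112 - 148}{-61 + 40} + \left(4 + 2 \cdot 4\right)\right) - 209 = \left(- \frac{36}{-21} + \left(4 + 8\right)\right) - 209 = \left(\left(-36\right) \left(- \frac{1}{21}\right) + 12\right) - 209 = \left(\frac{12}{7} + 12\right) - 209 = \frac{96}{7} - 209 = - \frac{1367}{7}$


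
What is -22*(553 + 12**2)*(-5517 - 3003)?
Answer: 130645680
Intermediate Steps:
-22*(553 + 12**2)*(-5517 - 3003) = -22*(553 + 144)*(-8520) = -15334*(-8520) = -22*(-5938440) = 130645680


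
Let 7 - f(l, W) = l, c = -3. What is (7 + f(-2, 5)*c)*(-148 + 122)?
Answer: 520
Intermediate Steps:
f(l, W) = 7 - l
(7 + f(-2, 5)*c)*(-148 + 122) = (7 + (7 - 1*(-2))*(-3))*(-148 + 122) = (7 + (7 + 2)*(-3))*(-26) = (7 + 9*(-3))*(-26) = (7 - 27)*(-26) = -20*(-26) = 520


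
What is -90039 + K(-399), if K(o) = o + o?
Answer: -90837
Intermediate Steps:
K(o) = 2*o
-90039 + K(-399) = -90039 + 2*(-399) = -90039 - 798 = -90837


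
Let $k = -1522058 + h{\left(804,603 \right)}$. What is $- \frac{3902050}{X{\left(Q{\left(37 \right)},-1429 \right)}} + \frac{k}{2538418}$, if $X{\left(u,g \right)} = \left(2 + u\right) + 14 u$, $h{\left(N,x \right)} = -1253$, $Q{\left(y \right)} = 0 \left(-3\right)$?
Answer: $- \frac{4952518501761}{2538418} \approx -1.951 \cdot 10^{6}$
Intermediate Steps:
$Q{\left(y \right)} = 0$
$X{\left(u,g \right)} = 2 + 15 u$
$k = -1523311$ ($k = -1522058 - 1253 = -1523311$)
$- \frac{3902050}{X{\left(Q{\left(37 \right)},-1429 \right)}} + \frac{k}{2538418} = - \frac{3902050}{2 + 15 \cdot 0} - \frac{1523311}{2538418} = - \frac{3902050}{2 + 0} - \frac{1523311}{2538418} = - \frac{3902050}{2} - \frac{1523311}{2538418} = \left(-3902050\right) \frac{1}{2} - \frac{1523311}{2538418} = -1951025 - \frac{1523311}{2538418} = - \frac{4952518501761}{2538418}$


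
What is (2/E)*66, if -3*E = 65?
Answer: -396/65 ≈ -6.0923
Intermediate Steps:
E = -65/3 (E = -⅓*65 = -65/3 ≈ -21.667)
(2/E)*66 = (2/(-65/3))*66 = (2*(-3/65))*66 = -6/65*66 = -396/65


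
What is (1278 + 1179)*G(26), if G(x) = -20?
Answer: -49140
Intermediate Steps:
(1278 + 1179)*G(26) = (1278 + 1179)*(-20) = 2457*(-20) = -49140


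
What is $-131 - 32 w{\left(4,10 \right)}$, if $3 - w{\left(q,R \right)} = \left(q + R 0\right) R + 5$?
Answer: $1213$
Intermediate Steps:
$w{\left(q,R \right)} = -2 - R q$ ($w{\left(q,R \right)} = 3 - \left(\left(q + R 0\right) R + 5\right) = 3 - \left(\left(q + 0\right) R + 5\right) = 3 - \left(q R + 5\right) = 3 - \left(R q + 5\right) = 3 - \left(5 + R q\right) = -2 - R q$)
$-131 - 32 w{\left(4,10 \right)} = -131 - 32 \left(-2 - 10 \cdot 4\right) = -131 - 32 \left(-2 - 40\right) = -131 - -1344 = -131 + 1344 = 1213$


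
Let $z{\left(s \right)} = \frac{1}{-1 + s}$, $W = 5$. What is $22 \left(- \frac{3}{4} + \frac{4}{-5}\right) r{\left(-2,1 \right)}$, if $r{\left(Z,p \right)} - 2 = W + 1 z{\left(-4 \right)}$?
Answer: $- \frac{5797}{25} \approx -231.88$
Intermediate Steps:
$r{\left(Z,p \right)} = \frac{34}{5}$ ($r{\left(Z,p \right)} = 2 + \left(5 + 1 \frac{1}{-1 - 4}\right) = 2 + \left(5 + 1 \frac{1}{-5}\right) = 2 + \left(5 + 1 \left(- \frac{1}{5}\right)\right) = 2 + \left(5 - \frac{1}{5}\right) = 2 + \frac{24}{5} = \frac{34}{5}$)
$22 \left(- \frac{3}{4} + \frac{4}{-5}\right) r{\left(-2,1 \right)} = 22 \left(- \frac{3}{4} + \frac{4}{-5}\right) \frac{34}{5} = 22 \left(\left(-3\right) \frac{1}{4} + 4 \left(- \frac{1}{5}\right)\right) \frac{34}{5} = 22 \left(- \frac{3}{4} - \frac{4}{5}\right) \frac{34}{5} = 22 \left(- \frac{31}{20}\right) \frac{34}{5} = \left(- \frac{341}{10}\right) \frac{34}{5} = - \frac{5797}{25}$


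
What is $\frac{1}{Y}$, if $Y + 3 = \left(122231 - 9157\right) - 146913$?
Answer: $- \frac{1}{33842} \approx -2.9549 \cdot 10^{-5}$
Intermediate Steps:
$Y = -33842$ ($Y = -3 + \left(\left(122231 - 9157\right) - 146913\right) = -3 + \left(113074 - 146913\right) = -3 - 33839 = -33842$)
$\frac{1}{Y} = \frac{1}{-33842} = - \frac{1}{33842}$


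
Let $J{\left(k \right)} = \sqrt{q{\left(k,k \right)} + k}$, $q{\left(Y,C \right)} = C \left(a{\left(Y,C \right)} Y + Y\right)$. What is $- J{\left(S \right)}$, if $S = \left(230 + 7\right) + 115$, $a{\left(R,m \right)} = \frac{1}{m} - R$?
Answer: $- 40 i \sqrt{27181} \approx - 6594.7 i$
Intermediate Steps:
$S = 352$ ($S = 237 + 115 = 352$)
$q{\left(Y,C \right)} = C \left(Y + Y \left(\frac{1}{C} - Y\right)\right)$ ($q{\left(Y,C \right)} = C \left(\left(\frac{1}{C} - Y\right) Y + Y\right) = C \left(Y \left(\frac{1}{C} - Y\right) + Y\right) = C \left(Y + Y \left(\frac{1}{C} - Y\right)\right)$)
$J{\left(k \right)} = \sqrt{k + k \left(1 + k \left(1 - k\right)\right)}$ ($J{\left(k \right)} = \sqrt{k \left(1 + k \left(1 - k\right)\right) + k} = \sqrt{k + k \left(1 + k \left(1 - k\right)\right)}$)
$- J{\left(S \right)} = - \sqrt{352 \left(2 - 352 \left(-1 + 352\right)\right)} = - \sqrt{352 \left(2 - 352 \cdot 351\right)} = - \sqrt{352 \left(2 - 123552\right)} = - \sqrt{352 \left(-123550\right)} = - \sqrt{-43489600} = - 40 i \sqrt{27181}$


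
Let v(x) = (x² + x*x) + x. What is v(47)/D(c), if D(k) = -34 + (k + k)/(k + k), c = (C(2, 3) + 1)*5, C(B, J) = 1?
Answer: -4465/33 ≈ -135.30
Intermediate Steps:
v(x) = x + 2*x² (v(x) = (x² + x²) + x = 2*x² + x = x + 2*x²)
c = 10 (c = (1 + 1)*5 = 2*5 = 10)
D(k) = -33 (D(k) = -34 + (2*k)/((2*k)) = -34 + (2*k)*(1/(2*k)) = -34 + 1 = -33)
v(47)/D(c) = (47*(1 + 2*47))/(-33) = (47*(1 + 94))*(-1/33) = (47*95)*(-1/33) = 4465*(-1/33) = -4465/33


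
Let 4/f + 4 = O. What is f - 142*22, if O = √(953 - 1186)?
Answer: -777892/249 - 4*I*√233/249 ≈ -3124.1 - 0.24521*I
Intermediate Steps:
O = I*√233 (O = √(-233) = I*√233 ≈ 15.264*I)
f = 4/(-4 + I*√233) ≈ -0.064257 - 0.24521*I
f - 142*22 = (-16/249 - 4*I*√233/249) - 142*22 = (-16/249 - 4*I*√233/249) - 1*3124 = (-16/249 - 4*I*√233/249) - 3124 = -777892/249 - 4*I*√233/249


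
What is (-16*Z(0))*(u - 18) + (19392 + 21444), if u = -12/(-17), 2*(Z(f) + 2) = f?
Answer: 684804/17 ≈ 40283.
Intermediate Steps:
Z(f) = -2 + f/2
u = 12/17 (u = -12*(-1/17) = 12/17 ≈ 0.70588)
(-16*Z(0))*(u - 18) + (19392 + 21444) = (-16*(-2 + (1/2)*0))*(12/17 - 18) + (19392 + 21444) = -16*(-2 + 0)*(-294/17) + 40836 = -16*(-2)*(-294/17) + 40836 = 32*(-294/17) + 40836 = -9408/17 + 40836 = 684804/17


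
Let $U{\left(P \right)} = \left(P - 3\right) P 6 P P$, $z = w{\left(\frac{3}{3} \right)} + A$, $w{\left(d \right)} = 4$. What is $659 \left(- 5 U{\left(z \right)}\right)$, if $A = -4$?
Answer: $0$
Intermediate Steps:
$z = 0$ ($z = 4 - 4 = 0$)
$U{\left(P \right)} = 6 P^{3} \left(-3 + P\right)$ ($U{\left(P \right)} = \left(-3 + P\right) P 6 P P = P \left(-3 + P\right) 6 P P = 6 P \left(-3 + P\right) P P = 6 P^{2} \left(-3 + P\right) P = 6 P^{3} \left(-3 + P\right)$)
$659 \left(- 5 U{\left(z \right)}\right) = 659 \left(- 5 \cdot 6 \cdot 0^{3} \left(-3 + 0\right)\right) = 659 \left(- 5 \cdot 6 \cdot 0 \left(-3\right)\right) = 659 \left(\left(-5\right) 0\right) = 659 \cdot 0 = 0$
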